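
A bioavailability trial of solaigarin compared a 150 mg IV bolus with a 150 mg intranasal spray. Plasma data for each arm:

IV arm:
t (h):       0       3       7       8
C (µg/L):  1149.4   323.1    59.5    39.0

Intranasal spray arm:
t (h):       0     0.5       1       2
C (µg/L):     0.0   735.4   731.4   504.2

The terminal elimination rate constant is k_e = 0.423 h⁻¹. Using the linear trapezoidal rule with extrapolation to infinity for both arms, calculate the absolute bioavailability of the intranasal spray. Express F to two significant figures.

Trapezoidal AUC_0→8 (IV):
  [0→3]: (1149.4+323.1)/2 × 3 = 2208.75
  [3→7]: (323.1+59.5)/2 × 4 = 765.2
  [7→8]: (59.5+39.0)/2 × 1 = 49.25
  Sum = 3023.2 µg/L·h
IV tail: 39.0/0.423 = 92.199; AUC_iv,0→∞ = 3023.2 + 92.199 = 3115.399 µg/L·h
Trapezoidal AUC_0→2 (intranasal spray):
  [0→0.5]: (0.0+735.4)/2 × 0.5 = 183.85
  [0.5→1]: (735.4+731.4)/2 × 0.5 = 366.7
  [1→2]: (731.4+504.2)/2 × 1 = 617.8
  Sum = 1168.35 µg/L·h
intranasal spray tail: 504.2/0.423 = 1191.962; AUC_ev,0→∞ = 1168.35 + 1191.962 = 2360.312 µg/L·h
F = (AUC_ev/D_ev)/(AUC_iv/D_iv) = (2360.312/150)/(3115.399/150) = 15.7354/20.7693 = 0.7576

F = 0.76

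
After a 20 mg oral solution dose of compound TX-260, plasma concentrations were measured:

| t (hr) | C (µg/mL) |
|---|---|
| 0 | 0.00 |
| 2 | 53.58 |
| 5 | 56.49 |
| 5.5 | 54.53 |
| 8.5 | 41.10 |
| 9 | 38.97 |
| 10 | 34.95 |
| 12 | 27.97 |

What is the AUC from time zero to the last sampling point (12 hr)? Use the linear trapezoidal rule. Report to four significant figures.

Trapezoidal AUC_0→12:
  [0→2]: (0.00+53.58)/2 × 2 = 53.58
  [2→5]: (53.58+56.49)/2 × 3 = 165.105
  [5→5.5]: (56.49+54.53)/2 × 0.5 = 27.755
  [5.5→8.5]: (54.53+41.10)/2 × 3 = 143.445
  [8.5→9]: (41.10+38.97)/2 × 0.5 = 20.0175
  [9→10]: (38.97+34.95)/2 × 1 = 36.96
  [10→12]: (34.95+27.97)/2 × 2 = 62.92
  Sum = 509.7825 µg/mL·hr

AUC = 509.8 µg/mL·hr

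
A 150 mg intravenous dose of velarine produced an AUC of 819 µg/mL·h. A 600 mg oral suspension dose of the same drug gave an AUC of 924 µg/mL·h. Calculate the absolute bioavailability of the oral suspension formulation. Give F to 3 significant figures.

F = 0.282

F = (AUC_ev / D_ev) / (AUC_iv / D_iv)
  = (924/600) / (819/150)
  = 1.54 / 5.46 = 0.2821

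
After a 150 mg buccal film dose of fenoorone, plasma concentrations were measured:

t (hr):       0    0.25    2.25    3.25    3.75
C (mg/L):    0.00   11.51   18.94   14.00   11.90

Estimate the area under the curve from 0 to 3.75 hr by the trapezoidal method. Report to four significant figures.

AUC = 54.83 mg/L·hr

Trapezoidal AUC_0→3.75:
  [0→0.25]: (0.00+11.51)/2 × 0.25 = 1.43875
  [0.25→2.25]: (11.51+18.94)/2 × 2 = 30.45
  [2.25→3.25]: (18.94+14.00)/2 × 1 = 16.47
  [3.25→3.75]: (14.00+11.90)/2 × 0.5 = 6.475
  Sum = 54.83375 mg/L·hr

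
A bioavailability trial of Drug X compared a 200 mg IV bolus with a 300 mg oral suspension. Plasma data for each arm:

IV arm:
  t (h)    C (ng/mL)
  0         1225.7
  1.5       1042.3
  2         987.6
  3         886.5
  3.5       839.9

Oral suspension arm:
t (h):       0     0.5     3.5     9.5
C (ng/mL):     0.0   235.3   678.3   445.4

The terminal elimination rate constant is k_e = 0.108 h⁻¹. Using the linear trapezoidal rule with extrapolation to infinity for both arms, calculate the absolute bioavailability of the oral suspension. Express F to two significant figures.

F = 0.52

Trapezoidal AUC_0→3.5 (IV):
  [0→1.5]: (1225.7+1042.3)/2 × 1.5 = 1701.0
  [1.5→2]: (1042.3+987.6)/2 × 0.5 = 507.475
  [2→3]: (987.6+886.5)/2 × 1 = 937.05
  [3→3.5]: (886.5+839.9)/2 × 0.5 = 431.6
  Sum = 3577.125 ng/mL·h
IV tail: 839.9/0.108 = 7776.852; AUC_iv,0→∞ = 3577.125 + 7776.852 = 11353.977 ng/mL·h
Trapezoidal AUC_0→9.5 (oral suspension):
  [0→0.5]: (0.0+235.3)/2 × 0.5 = 58.825
  [0.5→3.5]: (235.3+678.3)/2 × 3 = 1370.4
  [3.5→9.5]: (678.3+445.4)/2 × 6 = 3371.1
  Sum = 4800.325 ng/mL·h
oral suspension tail: 445.4/0.108 = 4124.074; AUC_ev,0→∞ = 4800.325 + 4124.074 = 8924.399 ng/mL·h
F = (AUC_ev/D_ev)/(AUC_iv/D_iv) = (8924.399/300)/(11353.977/200) = 29.748/56.769885 = 0.5240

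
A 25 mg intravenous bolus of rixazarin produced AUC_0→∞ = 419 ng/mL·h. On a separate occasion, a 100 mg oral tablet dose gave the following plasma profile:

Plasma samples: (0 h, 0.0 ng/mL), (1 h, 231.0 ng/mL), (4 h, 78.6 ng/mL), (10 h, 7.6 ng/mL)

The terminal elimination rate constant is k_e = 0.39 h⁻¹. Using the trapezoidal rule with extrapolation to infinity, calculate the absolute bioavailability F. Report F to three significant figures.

F = 0.512

Trapezoidal AUC_0→10 (oral tablet):
  [0→1]: (0.0+231.0)/2 × 1 = 115.5
  [1→4]: (231.0+78.6)/2 × 3 = 464.4
  [4→10]: (78.6+7.6)/2 × 6 = 258.6
  Sum = 838.5 ng/mL·h
Tail: C_last/k_e = 7.6/0.39 = 19.487
AUC_0→∞ (oral tablet) = 838.5 + 19.487 = 857.987 ng/mL·h
F = (AUC_ev/D_ev)/(AUC_iv/D_iv) = (857.987/100)/(419/25) = 8.57987/16.76 = 0.5119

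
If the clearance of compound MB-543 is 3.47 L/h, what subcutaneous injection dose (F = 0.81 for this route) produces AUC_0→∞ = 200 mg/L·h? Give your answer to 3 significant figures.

Dose = CL × AUC_0→∞ / F
     = 3.47 × 200 / 0.81 = 856.79 mg

Dose = 857 mg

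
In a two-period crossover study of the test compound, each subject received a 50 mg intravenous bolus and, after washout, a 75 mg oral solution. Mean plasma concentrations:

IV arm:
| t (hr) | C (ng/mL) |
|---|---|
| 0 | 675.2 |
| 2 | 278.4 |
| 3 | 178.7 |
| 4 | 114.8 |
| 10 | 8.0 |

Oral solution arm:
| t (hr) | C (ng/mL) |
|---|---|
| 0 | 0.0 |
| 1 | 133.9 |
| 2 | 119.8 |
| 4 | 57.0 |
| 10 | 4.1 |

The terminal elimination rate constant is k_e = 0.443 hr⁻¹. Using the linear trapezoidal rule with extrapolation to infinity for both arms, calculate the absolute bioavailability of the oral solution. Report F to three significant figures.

F = 0.219

Trapezoidal AUC_0→10 (IV):
  [0→2]: (675.2+278.4)/2 × 2 = 953.6
  [2→3]: (278.4+178.7)/2 × 1 = 228.55
  [3→4]: (178.7+114.8)/2 × 1 = 146.75
  [4→10]: (114.8+8.0)/2 × 6 = 368.4
  Sum = 1697.3 ng/mL·hr
IV tail: 8.0/0.443 = 18.059; AUC_iv,0→∞ = 1697.3 + 18.059 = 1715.359 ng/mL·hr
Trapezoidal AUC_0→10 (oral solution):
  [0→1]: (0.0+133.9)/2 × 1 = 66.95
  [1→2]: (133.9+119.8)/2 × 1 = 126.85
  [2→4]: (119.8+57.0)/2 × 2 = 176.8
  [4→10]: (57.0+4.1)/2 × 6 = 183.3
  Sum = 553.9 ng/mL·hr
oral solution tail: 4.1/0.443 = 9.255; AUC_ev,0→∞ = 553.9 + 9.255 = 563.155 ng/mL·hr
F = (AUC_ev/D_ev)/(AUC_iv/D_iv) = (563.155/75)/(1715.359/50) = 7.50873/34.30718 = 0.2189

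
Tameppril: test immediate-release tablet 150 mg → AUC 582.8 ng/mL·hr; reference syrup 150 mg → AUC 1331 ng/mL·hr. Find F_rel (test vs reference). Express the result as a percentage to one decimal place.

F_rel = 43.8%

F_rel = (AUC_test/D_test) / (AUC_ref/D_ref)
      = (582.8/150) / (1331/150)
      = 3.88533 / 8.87333 = 0.4379 = 43.79%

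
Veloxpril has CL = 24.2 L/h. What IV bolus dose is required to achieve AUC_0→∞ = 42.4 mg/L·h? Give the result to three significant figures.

Dose_iv = CL × AUC_0→∞
     = 24.2 × 42.4 = 1026.08 mg

Dose = 1030 mg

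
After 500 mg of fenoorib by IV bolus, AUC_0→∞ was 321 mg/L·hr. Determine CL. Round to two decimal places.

CL = 1.56 L/hr

CL = Dose_iv / AUC_0→∞
   = 500 / 321 = 1.55763 L/hr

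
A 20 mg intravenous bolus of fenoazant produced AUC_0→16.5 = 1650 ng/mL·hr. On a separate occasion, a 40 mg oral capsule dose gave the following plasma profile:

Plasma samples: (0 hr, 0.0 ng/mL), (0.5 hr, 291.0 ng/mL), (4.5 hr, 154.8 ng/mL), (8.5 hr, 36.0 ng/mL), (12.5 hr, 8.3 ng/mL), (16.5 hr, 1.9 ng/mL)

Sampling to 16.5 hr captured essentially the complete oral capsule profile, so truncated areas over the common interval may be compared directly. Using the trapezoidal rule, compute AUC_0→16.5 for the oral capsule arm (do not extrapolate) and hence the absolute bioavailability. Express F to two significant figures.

F = 0.44

Trapezoidal AUC_0→16.5 (oral capsule):
  [0→0.5]: (0.0+291.0)/2 × 0.5 = 72.75
  [0.5→4.5]: (291.0+154.8)/2 × 4 = 891.6
  [4.5→8.5]: (154.8+36.0)/2 × 4 = 381.6
  [8.5→12.5]: (36.0+8.3)/2 × 4 = 88.6
  [12.5→16.5]: (8.3+1.9)/2 × 4 = 20.4
  Sum = 1454.95 ng/mL·hr
F = (AUC_ev/D_ev)/(AUC_iv/D_iv) = (1454.95/40)/(1650/20) = 36.37375/82.5 = 0.4409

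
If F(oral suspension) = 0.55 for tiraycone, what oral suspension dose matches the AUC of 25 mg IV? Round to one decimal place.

For equal systemic exposure: F × D_ev = D_iv
D_ev = D_iv / F = 25 / 0.55 = 45.4545 mg

D_oral = 45.5 mg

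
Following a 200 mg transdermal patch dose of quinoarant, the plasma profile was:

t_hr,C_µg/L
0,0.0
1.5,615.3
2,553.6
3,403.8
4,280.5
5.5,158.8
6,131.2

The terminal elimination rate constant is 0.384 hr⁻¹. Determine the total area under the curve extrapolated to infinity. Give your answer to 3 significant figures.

AUC = 2320 µg/L·hr

Trapezoidal AUC_0→6:
  [0→1.5]: (0.0+615.3)/2 × 1.5 = 461.475
  [1.5→2]: (615.3+553.6)/2 × 0.5 = 292.225
  [2→3]: (553.6+403.8)/2 × 1 = 478.7
  [3→4]: (403.8+280.5)/2 × 1 = 342.15
  [4→5.5]: (280.5+158.8)/2 × 1.5 = 329.475
  [5.5→6]: (158.8+131.2)/2 × 0.5 = 72.5
  Sum = 1976.525 µg/L·hr
Extrapolated tail: C_last / k_e = 131.2 / 0.384 = 341.667
AUC_0→∞ = 1976.525 + 341.667 = 2318.192 µg/L·hr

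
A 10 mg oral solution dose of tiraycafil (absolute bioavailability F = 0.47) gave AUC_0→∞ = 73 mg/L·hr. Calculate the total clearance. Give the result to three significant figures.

CL = 0.0644 L/hr

CL = F × Dose / AUC_0→∞
   = 0.47 × 10 / 73 = 0.0643836 L/hr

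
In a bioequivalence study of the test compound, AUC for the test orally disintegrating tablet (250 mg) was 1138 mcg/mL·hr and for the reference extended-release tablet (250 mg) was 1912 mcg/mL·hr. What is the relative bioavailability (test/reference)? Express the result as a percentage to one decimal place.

F_rel = (AUC_test/D_test) / (AUC_ref/D_ref)
      = (1138/250) / (1912/250)
      = 4.552 / 7.648 = 0.5952 = 59.52%

F_rel = 59.5%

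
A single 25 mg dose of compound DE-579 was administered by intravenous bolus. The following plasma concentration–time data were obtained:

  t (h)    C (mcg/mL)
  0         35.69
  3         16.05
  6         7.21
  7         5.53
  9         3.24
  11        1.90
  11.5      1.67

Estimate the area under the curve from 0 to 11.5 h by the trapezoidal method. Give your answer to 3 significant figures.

AUC = 134 mcg/mL·h

Trapezoidal AUC_0→11.5:
  [0→3]: (35.69+16.05)/2 × 3 = 77.61
  [3→6]: (16.05+7.21)/2 × 3 = 34.89
  [6→7]: (7.21+5.53)/2 × 1 = 6.37
  [7→9]: (5.53+3.24)/2 × 2 = 8.77
  [9→11]: (3.24+1.90)/2 × 2 = 5.14
  [11→11.5]: (1.90+1.67)/2 × 0.5 = 0.8925
  Sum = 133.6725 mcg/mL·h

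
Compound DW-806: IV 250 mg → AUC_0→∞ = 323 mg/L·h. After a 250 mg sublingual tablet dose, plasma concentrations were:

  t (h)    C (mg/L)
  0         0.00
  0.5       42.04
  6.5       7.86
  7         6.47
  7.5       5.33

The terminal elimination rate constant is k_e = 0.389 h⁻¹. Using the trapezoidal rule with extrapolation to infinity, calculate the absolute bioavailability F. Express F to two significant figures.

Trapezoidal AUC_0→7.5 (sublingual tablet):
  [0→0.5]: (0.00+42.04)/2 × 0.5 = 10.51
  [0.5→6.5]: (42.04+7.86)/2 × 6 = 149.7
  [6.5→7]: (7.86+6.47)/2 × 0.5 = 3.5825
  [7→7.5]: (6.47+5.33)/2 × 0.5 = 2.95
  Sum = 166.7425 mg/L·h
Tail: C_last/k_e = 5.33/0.389 = 13.702
AUC_0→∞ (sublingual tablet) = 166.7425 + 13.702 = 180.4445 mg/L·h
F = (AUC_ev/D_ev)/(AUC_iv/D_iv) = (180.4445/250)/(323/250) = 0.721778/1.292 = 0.5587

F = 0.56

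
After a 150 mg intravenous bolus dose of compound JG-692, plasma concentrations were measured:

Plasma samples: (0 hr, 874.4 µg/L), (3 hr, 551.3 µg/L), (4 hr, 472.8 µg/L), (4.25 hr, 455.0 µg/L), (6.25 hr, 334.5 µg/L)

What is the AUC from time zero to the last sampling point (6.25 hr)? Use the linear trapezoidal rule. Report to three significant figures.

Trapezoidal AUC_0→6.25:
  [0→3]: (874.4+551.3)/2 × 3 = 2138.55
  [3→4]: (551.3+472.8)/2 × 1 = 512.05
  [4→4.25]: (472.8+455.0)/2 × 0.25 = 115.975
  [4.25→6.25]: (455.0+334.5)/2 × 2 = 789.5
  Sum = 3556.075 µg/L·hr

AUC = 3560 µg/L·hr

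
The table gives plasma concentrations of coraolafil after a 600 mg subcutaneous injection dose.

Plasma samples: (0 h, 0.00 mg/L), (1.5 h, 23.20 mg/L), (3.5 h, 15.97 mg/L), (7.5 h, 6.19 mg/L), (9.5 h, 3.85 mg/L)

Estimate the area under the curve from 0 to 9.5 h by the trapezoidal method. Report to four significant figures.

Trapezoidal AUC_0→9.5:
  [0→1.5]: (0.00+23.20)/2 × 1.5 = 17.4
  [1.5→3.5]: (23.20+15.97)/2 × 2 = 39.17
  [3.5→7.5]: (15.97+6.19)/2 × 4 = 44.32
  [7.5→9.5]: (6.19+3.85)/2 × 2 = 10.04
  Sum = 110.93 mg/L·h

AUC = 110.9 mg/L·h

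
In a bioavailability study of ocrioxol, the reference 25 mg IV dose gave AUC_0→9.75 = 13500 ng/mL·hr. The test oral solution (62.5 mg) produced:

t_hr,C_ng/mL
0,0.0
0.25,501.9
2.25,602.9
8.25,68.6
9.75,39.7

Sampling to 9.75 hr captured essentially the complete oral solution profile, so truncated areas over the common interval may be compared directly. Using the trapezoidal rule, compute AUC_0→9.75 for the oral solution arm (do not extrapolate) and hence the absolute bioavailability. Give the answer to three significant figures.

Trapezoidal AUC_0→9.75 (oral solution):
  [0→0.25]: (0.0+501.9)/2 × 0.25 = 62.7375
  [0.25→2.25]: (501.9+602.9)/2 × 2 = 1104.8
  [2.25→8.25]: (602.9+68.6)/2 × 6 = 2014.5
  [8.25→9.75]: (68.6+39.7)/2 × 1.5 = 81.225
  Sum = 3263.2625 ng/mL·hr
F = (AUC_ev/D_ev)/(AUC_iv/D_iv) = (3263.2625/62.5)/(13500/25) = 52.2122/540 = 0.0967

F = 0.0967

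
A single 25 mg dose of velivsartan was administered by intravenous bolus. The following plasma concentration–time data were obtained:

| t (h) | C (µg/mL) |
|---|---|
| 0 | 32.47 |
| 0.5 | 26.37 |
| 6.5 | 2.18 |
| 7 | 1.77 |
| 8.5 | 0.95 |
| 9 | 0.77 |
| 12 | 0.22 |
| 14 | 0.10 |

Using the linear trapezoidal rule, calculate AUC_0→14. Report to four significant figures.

AUC = 105.6 µg/mL·h

Trapezoidal AUC_0→14:
  [0→0.5]: (32.47+26.37)/2 × 0.5 = 14.71
  [0.5→6.5]: (26.37+2.18)/2 × 6 = 85.65
  [6.5→7]: (2.18+1.77)/2 × 0.5 = 0.9875
  [7→8.5]: (1.77+0.95)/2 × 1.5 = 2.04
  [8.5→9]: (0.95+0.77)/2 × 0.5 = 0.43
  [9→12]: (0.77+0.22)/2 × 3 = 1.485
  [12→14]: (0.22+0.10)/2 × 2 = 0.32
  Sum = 105.6225 µg/mL·h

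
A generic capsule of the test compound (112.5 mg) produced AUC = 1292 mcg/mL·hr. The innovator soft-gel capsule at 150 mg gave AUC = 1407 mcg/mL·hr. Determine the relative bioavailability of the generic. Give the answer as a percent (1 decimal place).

F_rel = 122.4%

F_rel = (AUC_test/D_test) / (AUC_ref/D_ref)
      = (1292/112.5) / (1407/150)
      = 11.4844 / 9.38 = 1.2243 = 122.43%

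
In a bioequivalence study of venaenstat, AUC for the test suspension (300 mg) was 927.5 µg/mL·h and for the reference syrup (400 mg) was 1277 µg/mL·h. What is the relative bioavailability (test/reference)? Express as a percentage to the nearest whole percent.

F_rel = (AUC_test/D_test) / (AUC_ref/D_ref)
      = (927.5/300) / (1277/400)
      = 3.09167 / 3.1925 = 0.9684 = 96.84%

F_rel = 97%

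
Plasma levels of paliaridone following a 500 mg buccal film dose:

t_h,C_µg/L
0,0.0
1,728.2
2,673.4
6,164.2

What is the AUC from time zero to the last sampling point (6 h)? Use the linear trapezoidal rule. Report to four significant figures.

Trapezoidal AUC_0→6:
  [0→1]: (0.0+728.2)/2 × 1 = 364.1
  [1→2]: (728.2+673.4)/2 × 1 = 700.8
  [2→6]: (673.4+164.2)/2 × 4 = 1675.2
  Sum = 2740.1 µg/L·h

AUC = 2740 µg/L·h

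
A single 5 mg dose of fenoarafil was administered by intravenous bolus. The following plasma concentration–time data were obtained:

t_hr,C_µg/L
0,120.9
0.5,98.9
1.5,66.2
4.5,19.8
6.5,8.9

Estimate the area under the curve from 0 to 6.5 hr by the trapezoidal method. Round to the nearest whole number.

Trapezoidal AUC_0→6.5:
  [0→0.5]: (120.9+98.9)/2 × 0.5 = 54.95
  [0.5→1.5]: (98.9+66.2)/2 × 1 = 82.55
  [1.5→4.5]: (66.2+19.8)/2 × 3 = 129.0
  [4.5→6.5]: (19.8+8.9)/2 × 2 = 28.7
  Sum = 295.2 µg/L·hr

AUC = 295 µg/L·hr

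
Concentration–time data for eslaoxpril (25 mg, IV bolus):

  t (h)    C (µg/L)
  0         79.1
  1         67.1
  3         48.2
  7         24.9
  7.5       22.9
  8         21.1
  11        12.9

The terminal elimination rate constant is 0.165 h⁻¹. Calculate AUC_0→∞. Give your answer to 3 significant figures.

AUC = 487 µg/L·h

Trapezoidal AUC_0→11:
  [0→1]: (79.1+67.1)/2 × 1 = 73.1
  [1→3]: (67.1+48.2)/2 × 2 = 115.3
  [3→7]: (48.2+24.9)/2 × 4 = 146.2
  [7→7.5]: (24.9+22.9)/2 × 0.5 = 11.95
  [7.5→8]: (22.9+21.1)/2 × 0.5 = 11.0
  [8→11]: (21.1+12.9)/2 × 3 = 51.0
  Sum = 408.55 µg/L·h
Extrapolated tail: C_last / k_e = 12.9 / 0.165 = 78.182
AUC_0→∞ = 408.55 + 78.182 = 486.732 µg/L·h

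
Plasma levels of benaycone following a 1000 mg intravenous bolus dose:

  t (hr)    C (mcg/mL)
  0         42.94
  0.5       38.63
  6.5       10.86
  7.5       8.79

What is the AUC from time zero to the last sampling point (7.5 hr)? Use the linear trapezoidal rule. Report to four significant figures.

Trapezoidal AUC_0→7.5:
  [0→0.5]: (42.94+38.63)/2 × 0.5 = 20.3925
  [0.5→6.5]: (38.63+10.86)/2 × 6 = 148.47
  [6.5→7.5]: (10.86+8.79)/2 × 1 = 9.825
  Sum = 178.6875 mcg/mL·hr

AUC = 178.7 mcg/mL·hr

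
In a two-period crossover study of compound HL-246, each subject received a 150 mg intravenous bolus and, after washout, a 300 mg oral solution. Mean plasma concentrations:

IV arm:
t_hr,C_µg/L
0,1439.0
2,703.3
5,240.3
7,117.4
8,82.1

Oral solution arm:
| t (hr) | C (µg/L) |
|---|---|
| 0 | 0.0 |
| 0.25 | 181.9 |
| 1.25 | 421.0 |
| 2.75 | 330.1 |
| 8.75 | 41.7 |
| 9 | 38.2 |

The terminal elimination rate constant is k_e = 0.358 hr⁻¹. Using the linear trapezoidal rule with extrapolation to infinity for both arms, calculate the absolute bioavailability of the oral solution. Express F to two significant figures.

F = 0.25

Trapezoidal AUC_0→8 (IV):
  [0→2]: (1439.0+703.3)/2 × 2 = 2142.3
  [2→5]: (703.3+240.3)/2 × 3 = 1415.4
  [5→7]: (240.3+117.4)/2 × 2 = 357.7
  [7→8]: (117.4+82.1)/2 × 1 = 99.75
  Sum = 4015.15 µg/L·hr
IV tail: 82.1/0.358 = 229.330; AUC_iv,0→∞ = 4015.15 + 229.330 = 4244.48 µg/L·hr
Trapezoidal AUC_0→9 (oral solution):
  [0→0.25]: (0.0+181.9)/2 × 0.25 = 22.7375
  [0.25→1.25]: (181.9+421.0)/2 × 1 = 301.45
  [1.25→2.75]: (421.0+330.1)/2 × 1.5 = 563.325
  [2.75→8.75]: (330.1+41.7)/2 × 6 = 1115.4
  [8.75→9]: (41.7+38.2)/2 × 0.25 = 9.9875
  Sum = 2012.9 µg/L·hr
oral solution tail: 38.2/0.358 = 106.704; AUC_ev,0→∞ = 2012.9 + 106.704 = 2119.604 µg/L·hr
F = (AUC_ev/D_ev)/(AUC_iv/D_iv) = (2119.604/300)/(4244.48/150) = 7.06535/28.2965 = 0.2497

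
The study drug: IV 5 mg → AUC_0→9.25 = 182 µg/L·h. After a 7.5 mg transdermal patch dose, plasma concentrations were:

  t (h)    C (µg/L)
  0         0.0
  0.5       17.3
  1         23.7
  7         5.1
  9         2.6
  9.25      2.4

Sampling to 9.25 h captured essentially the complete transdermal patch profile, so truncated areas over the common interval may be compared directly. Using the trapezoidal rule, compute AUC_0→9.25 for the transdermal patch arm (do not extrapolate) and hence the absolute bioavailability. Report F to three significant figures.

F = 0.400

Trapezoidal AUC_0→9.25 (transdermal patch):
  [0→0.5]: (0.0+17.3)/2 × 0.5 = 4.325
  [0.5→1]: (17.3+23.7)/2 × 0.5 = 10.25
  [1→7]: (23.7+5.1)/2 × 6 = 86.4
  [7→9]: (5.1+2.6)/2 × 2 = 7.7
  [9→9.25]: (2.6+2.4)/2 × 0.25 = 0.625
  Sum = 109.3 µg/L·h
F = (AUC_ev/D_ev)/(AUC_iv/D_iv) = (109.3/7.5)/(182/5) = 14.5733/36.4 = 0.4004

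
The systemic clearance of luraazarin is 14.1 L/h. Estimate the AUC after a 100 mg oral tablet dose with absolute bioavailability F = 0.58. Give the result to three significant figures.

AUC_0→∞ = F × Dose / CL
        = 0.58 × 100 / 14.1 = 4.11348 mg/L·h

AUC = 4.11 mg/L·h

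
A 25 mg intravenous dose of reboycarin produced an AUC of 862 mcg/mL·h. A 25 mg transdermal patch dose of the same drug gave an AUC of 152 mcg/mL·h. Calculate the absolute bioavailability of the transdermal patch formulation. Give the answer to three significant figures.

F = (AUC_ev / D_ev) / (AUC_iv / D_iv)
  = (152/25) / (862/25)
  = 6.08 / 34.48 = 0.1763

F = 0.176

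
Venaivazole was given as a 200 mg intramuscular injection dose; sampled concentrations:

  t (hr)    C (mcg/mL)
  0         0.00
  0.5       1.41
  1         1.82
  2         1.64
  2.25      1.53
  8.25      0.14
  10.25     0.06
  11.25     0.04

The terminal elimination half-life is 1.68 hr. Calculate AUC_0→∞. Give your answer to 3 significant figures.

AUC = 8.64 mcg/mL·hr

Trapezoidal AUC_0→11.25:
  [0→0.5]: (0.00+1.41)/2 × 0.5 = 0.3525
  [0.5→1]: (1.41+1.82)/2 × 0.5 = 0.8075
  [1→2]: (1.82+1.64)/2 × 1 = 1.73
  [2→2.25]: (1.64+1.53)/2 × 0.25 = 0.39625
  [2.25→8.25]: (1.53+0.14)/2 × 6 = 5.01
  [8.25→10.25]: (0.14+0.06)/2 × 2 = 0.2
  [10.25→11.25]: (0.06+0.04)/2 × 1 = 0.05
  Sum = 8.54625 mcg/mL·hr
k_e = ln2 / t½ = 0.693147 / 1.68 = 0.4126 hr^-1
Extrapolated tail: C_last / k_e = 0.04 / 0.4126 = 0.097
AUC_0→∞ = 8.54625 + 0.097 = 8.64325 mcg/mL·hr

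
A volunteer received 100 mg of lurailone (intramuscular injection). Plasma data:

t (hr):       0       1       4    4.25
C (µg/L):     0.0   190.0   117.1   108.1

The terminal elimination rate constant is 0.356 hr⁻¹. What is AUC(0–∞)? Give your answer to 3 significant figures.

Trapezoidal AUC_0→4.25:
  [0→1]: (0.0+190.0)/2 × 1 = 95.0
  [1→4]: (190.0+117.1)/2 × 3 = 460.65
  [4→4.25]: (117.1+108.1)/2 × 0.25 = 28.15
  Sum = 583.8 µg/L·hr
Extrapolated tail: C_last / k_e = 108.1 / 0.356 = 303.652
AUC_0→∞ = 583.8 + 303.652 = 887.452 µg/L·hr

AUC = 887 µg/L·hr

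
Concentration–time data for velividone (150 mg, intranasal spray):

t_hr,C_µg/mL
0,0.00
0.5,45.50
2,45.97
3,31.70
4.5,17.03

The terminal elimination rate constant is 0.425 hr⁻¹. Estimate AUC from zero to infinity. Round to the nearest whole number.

AUC = 195 µg/mL·hr

Trapezoidal AUC_0→4.5:
  [0→0.5]: (0.00+45.50)/2 × 0.5 = 11.375
  [0.5→2]: (45.50+45.97)/2 × 1.5 = 68.6025
  [2→3]: (45.97+31.70)/2 × 1 = 38.835
  [3→4.5]: (31.70+17.03)/2 × 1.5 = 36.5475
  Sum = 155.36 µg/mL·hr
Extrapolated tail: C_last / k_e = 17.03 / 0.425 = 40.071
AUC_0→∞ = 155.36 + 40.071 = 195.431 µg/mL·hr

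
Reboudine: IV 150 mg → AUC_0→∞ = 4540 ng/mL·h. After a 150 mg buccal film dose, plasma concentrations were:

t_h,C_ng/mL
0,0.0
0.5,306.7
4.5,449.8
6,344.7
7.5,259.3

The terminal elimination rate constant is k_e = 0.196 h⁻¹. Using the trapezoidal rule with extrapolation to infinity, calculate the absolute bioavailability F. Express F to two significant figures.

Trapezoidal AUC_0→7.5 (buccal film):
  [0→0.5]: (0.0+306.7)/2 × 0.5 = 76.675
  [0.5→4.5]: (306.7+449.8)/2 × 4 = 1513.0
  [4.5→6]: (449.8+344.7)/2 × 1.5 = 595.875
  [6→7.5]: (344.7+259.3)/2 × 1.5 = 453.0
  Sum = 2638.55 ng/mL·h
Tail: C_last/k_e = 259.3/0.196 = 1322.959
AUC_0→∞ (buccal film) = 2638.55 + 1322.959 = 3961.509 ng/mL·h
F = (AUC_ev/D_ev)/(AUC_iv/D_iv) = (3961.509/150)/(4540/150) = 26.41006/30.2667 = 0.8726

F = 0.87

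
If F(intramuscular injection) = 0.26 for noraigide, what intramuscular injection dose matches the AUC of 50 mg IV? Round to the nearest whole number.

D_intramuscular = 192 mg

For equal systemic exposure: F × D_ev = D_iv
D_ev = D_iv / F = 50 / 0.26 = 192.308 mg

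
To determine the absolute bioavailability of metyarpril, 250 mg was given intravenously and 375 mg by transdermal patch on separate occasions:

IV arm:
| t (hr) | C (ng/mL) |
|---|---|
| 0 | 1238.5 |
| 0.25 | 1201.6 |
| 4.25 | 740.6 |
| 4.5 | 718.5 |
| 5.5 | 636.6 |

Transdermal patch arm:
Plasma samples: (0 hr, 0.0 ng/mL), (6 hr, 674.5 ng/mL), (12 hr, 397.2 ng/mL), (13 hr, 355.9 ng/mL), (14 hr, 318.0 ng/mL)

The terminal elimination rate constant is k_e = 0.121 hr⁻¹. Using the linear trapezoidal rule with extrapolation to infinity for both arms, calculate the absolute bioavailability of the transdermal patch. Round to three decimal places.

F = 0.555

Trapezoidal AUC_0→5.5 (IV):
  [0→0.25]: (1238.5+1201.6)/2 × 0.25 = 305.0125
  [0.25→4.25]: (1201.6+740.6)/2 × 4 = 3884.4
  [4.25→4.5]: (740.6+718.5)/2 × 0.25 = 182.3875
  [4.5→5.5]: (718.5+636.6)/2 × 1 = 677.55
  Sum = 5049.35 ng/mL·hr
IV tail: 636.6/0.121 = 5261.157; AUC_iv,0→∞ = 5049.35 + 5261.157 = 10310.507 ng/mL·hr
Trapezoidal AUC_0→14 (transdermal patch):
  [0→6]: (0.0+674.5)/2 × 6 = 2023.5
  [6→12]: (674.5+397.2)/2 × 6 = 3215.1
  [12→13]: (397.2+355.9)/2 × 1 = 376.55
  [13→14]: (355.9+318.0)/2 × 1 = 336.95
  Sum = 5952.1 ng/mL·hr
transdermal patch tail: 318.0/0.121 = 2628.099; AUC_ev,0→∞ = 5952.1 + 2628.099 = 8580.199 ng/mL·hr
F = (AUC_ev/D_ev)/(AUC_iv/D_iv) = (8580.199/375)/(10310.507/250) = 22.8805/41.242028 = 0.5548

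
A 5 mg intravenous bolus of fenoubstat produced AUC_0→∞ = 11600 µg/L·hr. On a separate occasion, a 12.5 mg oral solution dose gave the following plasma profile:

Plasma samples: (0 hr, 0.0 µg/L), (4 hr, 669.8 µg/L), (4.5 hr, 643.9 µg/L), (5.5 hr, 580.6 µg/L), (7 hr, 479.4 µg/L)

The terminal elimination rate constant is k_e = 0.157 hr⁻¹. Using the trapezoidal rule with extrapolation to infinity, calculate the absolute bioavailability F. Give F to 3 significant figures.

F = 0.211

Trapezoidal AUC_0→7 (oral solution):
  [0→4]: (0.0+669.8)/2 × 4 = 1339.6
  [4→4.5]: (669.8+643.9)/2 × 0.5 = 328.425
  [4.5→5.5]: (643.9+580.6)/2 × 1 = 612.25
  [5.5→7]: (580.6+479.4)/2 × 1.5 = 795.0
  Sum = 3075.275 µg/L·hr
Tail: C_last/k_e = 479.4/0.157 = 3053.503
AUC_0→∞ (oral solution) = 3075.275 + 3053.503 = 6128.778 µg/L·hr
F = (AUC_ev/D_ev)/(AUC_iv/D_iv) = (6128.778/12.5)/(11600/5) = 490.30224/2320 = 0.2113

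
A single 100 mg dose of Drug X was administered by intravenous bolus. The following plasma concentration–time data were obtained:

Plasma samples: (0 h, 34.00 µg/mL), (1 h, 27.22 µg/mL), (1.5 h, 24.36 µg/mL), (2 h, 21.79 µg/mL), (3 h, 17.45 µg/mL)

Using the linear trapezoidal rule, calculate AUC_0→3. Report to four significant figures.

Trapezoidal AUC_0→3:
  [0→1]: (34.00+27.22)/2 × 1 = 30.61
  [1→1.5]: (27.22+24.36)/2 × 0.5 = 12.895
  [1.5→2]: (24.36+21.79)/2 × 0.5 = 11.5375
  [2→3]: (21.79+17.45)/2 × 1 = 19.62
  Sum = 74.6625 µg/mL·h

AUC = 74.66 µg/mL·h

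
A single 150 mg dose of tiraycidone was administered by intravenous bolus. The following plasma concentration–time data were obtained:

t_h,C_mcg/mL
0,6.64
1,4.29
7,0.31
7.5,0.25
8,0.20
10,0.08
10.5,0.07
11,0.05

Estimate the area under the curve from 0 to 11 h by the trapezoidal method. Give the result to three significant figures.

Trapezoidal AUC_0→11:
  [0→1]: (6.64+4.29)/2 × 1 = 5.465
  [1→7]: (4.29+0.31)/2 × 6 = 13.8
  [7→7.5]: (0.31+0.25)/2 × 0.5 = 0.14
  [7.5→8]: (0.25+0.20)/2 × 0.5 = 0.1125
  [8→10]: (0.20+0.08)/2 × 2 = 0.28
  [10→10.5]: (0.08+0.07)/2 × 0.5 = 0.0375
  [10.5→11]: (0.07+0.05)/2 × 0.5 = 0.03
  Sum = 19.865 mcg/mL·h

AUC = 19.9 mcg/mL·h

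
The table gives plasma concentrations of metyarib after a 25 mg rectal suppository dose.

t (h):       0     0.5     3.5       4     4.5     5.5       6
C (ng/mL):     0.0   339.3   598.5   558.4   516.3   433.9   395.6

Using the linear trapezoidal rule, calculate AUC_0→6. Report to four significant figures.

Trapezoidal AUC_0→6:
  [0→0.5]: (0.0+339.3)/2 × 0.5 = 84.825
  [0.5→3.5]: (339.3+598.5)/2 × 3 = 1406.7
  [3.5→4]: (598.5+558.4)/2 × 0.5 = 289.225
  [4→4.5]: (558.4+516.3)/2 × 0.5 = 268.675
  [4.5→5.5]: (516.3+433.9)/2 × 1 = 475.1
  [5.5→6]: (433.9+395.6)/2 × 0.5 = 207.375
  Sum = 2731.9 ng/mL·h

AUC = 2732 ng/mL·h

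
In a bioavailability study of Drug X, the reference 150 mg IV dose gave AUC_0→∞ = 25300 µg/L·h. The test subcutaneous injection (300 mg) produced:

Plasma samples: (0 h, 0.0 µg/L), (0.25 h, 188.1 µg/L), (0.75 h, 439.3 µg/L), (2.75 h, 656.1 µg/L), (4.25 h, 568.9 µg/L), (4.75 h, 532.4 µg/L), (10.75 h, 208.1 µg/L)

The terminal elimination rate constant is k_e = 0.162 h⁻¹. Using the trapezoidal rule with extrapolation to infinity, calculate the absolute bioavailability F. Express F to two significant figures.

F = 0.12

Trapezoidal AUC_0→10.75 (subcutaneous injection):
  [0→0.25]: (0.0+188.1)/2 × 0.25 = 23.5125
  [0.25→0.75]: (188.1+439.3)/2 × 0.5 = 156.85
  [0.75→2.75]: (439.3+656.1)/2 × 2 = 1095.4
  [2.75→4.25]: (656.1+568.9)/2 × 1.5 = 918.75
  [4.25→4.75]: (568.9+532.4)/2 × 0.5 = 275.325
  [4.75→10.75]: (532.4+208.1)/2 × 6 = 2221.5
  Sum = 4691.3375 µg/L·h
Tail: C_last/k_e = 208.1/0.162 = 1284.568
AUC_0→∞ (subcutaneous injection) = 4691.3375 + 1284.568 = 5975.9055 µg/L·h
F = (AUC_ev/D_ev)/(AUC_iv/D_iv) = (5975.9055/300)/(25300/150) = 19.919685/168.667 = 0.1181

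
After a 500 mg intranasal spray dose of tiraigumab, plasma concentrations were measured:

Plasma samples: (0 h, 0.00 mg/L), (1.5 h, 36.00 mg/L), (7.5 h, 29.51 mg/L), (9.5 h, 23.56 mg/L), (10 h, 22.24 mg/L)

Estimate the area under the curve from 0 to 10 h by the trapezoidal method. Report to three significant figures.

AUC = 288 mg/L·h

Trapezoidal AUC_0→10:
  [0→1.5]: (0.00+36.00)/2 × 1.5 = 27.0
  [1.5→7.5]: (36.00+29.51)/2 × 6 = 196.53
  [7.5→9.5]: (29.51+23.56)/2 × 2 = 53.07
  [9.5→10]: (23.56+22.24)/2 × 0.5 = 11.45
  Sum = 288.05 mg/L·h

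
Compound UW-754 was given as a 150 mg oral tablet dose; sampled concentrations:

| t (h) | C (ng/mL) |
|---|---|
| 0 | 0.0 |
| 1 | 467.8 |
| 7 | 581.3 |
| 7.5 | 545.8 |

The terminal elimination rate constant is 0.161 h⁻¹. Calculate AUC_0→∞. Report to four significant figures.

AUC = 7053 ng/mL·h

Trapezoidal AUC_0→7.5:
  [0→1]: (0.0+467.8)/2 × 1 = 233.9
  [1→7]: (467.8+581.3)/2 × 6 = 3147.3
  [7→7.5]: (581.3+545.8)/2 × 0.5 = 281.775
  Sum = 3662.975 ng/mL·h
Extrapolated tail: C_last / k_e = 545.8 / 0.161 = 3390.062
AUC_0→∞ = 3662.975 + 3390.062 = 7053.037 ng/mL·h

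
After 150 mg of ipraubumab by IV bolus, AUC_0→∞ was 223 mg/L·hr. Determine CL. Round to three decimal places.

CL = 0.673 L/hr

CL = Dose_iv / AUC_0→∞
   = 150 / 223 = 0.672646 L/hr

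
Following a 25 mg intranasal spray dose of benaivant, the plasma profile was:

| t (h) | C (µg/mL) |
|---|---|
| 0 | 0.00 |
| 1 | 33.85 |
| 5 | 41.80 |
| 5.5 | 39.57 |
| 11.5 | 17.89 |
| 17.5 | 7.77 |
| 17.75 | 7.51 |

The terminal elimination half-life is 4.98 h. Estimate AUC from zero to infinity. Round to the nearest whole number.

AUC = 494 µg/mL·h

Trapezoidal AUC_0→17.75:
  [0→1]: (0.00+33.85)/2 × 1 = 16.925
  [1→5]: (33.85+41.80)/2 × 4 = 151.3
  [5→5.5]: (41.80+39.57)/2 × 0.5 = 20.3425
  [5.5→11.5]: (39.57+17.89)/2 × 6 = 172.38
  [11.5→17.5]: (17.89+7.77)/2 × 6 = 76.98
  [17.5→17.75]: (7.77+7.51)/2 × 0.25 = 1.91
  Sum = 439.8375 µg/mL·h
k_e = ln2 / t½ = 0.693147 / 4.98 = 0.1392 h^-1
Extrapolated tail: C_last / k_e = 7.51 / 0.1392 = 53.951
AUC_0→∞ = 439.8375 + 53.951 = 493.7885 µg/mL·h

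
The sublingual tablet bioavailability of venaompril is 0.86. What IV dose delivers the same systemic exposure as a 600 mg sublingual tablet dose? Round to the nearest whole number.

Systemic exposure from an extravascular dose = F × D_ev, so the equivalent IV dose is F × D_ev.
D_iv = F × D_ev = 0.86 × 600 = 516 mg

D_iv = 516 mg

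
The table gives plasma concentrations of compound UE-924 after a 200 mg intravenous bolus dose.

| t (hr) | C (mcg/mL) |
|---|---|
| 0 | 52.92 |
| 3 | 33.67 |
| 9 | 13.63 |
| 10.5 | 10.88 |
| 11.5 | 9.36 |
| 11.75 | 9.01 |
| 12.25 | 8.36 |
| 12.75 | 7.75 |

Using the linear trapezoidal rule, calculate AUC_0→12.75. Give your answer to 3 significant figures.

AUC = 311 mcg/mL·hr

Trapezoidal AUC_0→12.75:
  [0→3]: (52.92+33.67)/2 × 3 = 129.885
  [3→9]: (33.67+13.63)/2 × 6 = 141.9
  [9→10.5]: (13.63+10.88)/2 × 1.5 = 18.3825
  [10.5→11.5]: (10.88+9.36)/2 × 1 = 10.12
  [11.5→11.75]: (9.36+9.01)/2 × 0.25 = 2.29625
  [11.75→12.25]: (9.01+8.36)/2 × 0.5 = 4.3425
  [12.25→12.75]: (8.36+7.75)/2 × 0.5 = 4.0275
  Sum = 310.95375 mcg/mL·hr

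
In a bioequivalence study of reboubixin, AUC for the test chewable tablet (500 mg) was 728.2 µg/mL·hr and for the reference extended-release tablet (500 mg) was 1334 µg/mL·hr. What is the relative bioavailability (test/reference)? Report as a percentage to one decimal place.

F_rel = (AUC_test/D_test) / (AUC_ref/D_ref)
      = (728.2/500) / (1334/500)
      = 1.4564 / 2.668 = 0.5459 = 54.59%

F_rel = 54.6%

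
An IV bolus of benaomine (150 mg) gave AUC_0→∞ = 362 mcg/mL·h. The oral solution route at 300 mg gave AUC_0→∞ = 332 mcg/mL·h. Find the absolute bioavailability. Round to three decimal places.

F = (AUC_ev / D_ev) / (AUC_iv / D_iv)
  = (332/300) / (362/150)
  = 1.10667 / 2.41333 = 0.4586

F = 0.459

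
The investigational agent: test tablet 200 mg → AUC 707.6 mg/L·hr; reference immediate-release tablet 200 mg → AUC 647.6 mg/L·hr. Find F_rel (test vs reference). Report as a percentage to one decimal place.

F_rel = (AUC_test/D_test) / (AUC_ref/D_ref)
      = (707.6/200) / (647.6/200)
      = 3.538 / 3.238 = 1.0926 = 109.26%

F_rel = 109.3%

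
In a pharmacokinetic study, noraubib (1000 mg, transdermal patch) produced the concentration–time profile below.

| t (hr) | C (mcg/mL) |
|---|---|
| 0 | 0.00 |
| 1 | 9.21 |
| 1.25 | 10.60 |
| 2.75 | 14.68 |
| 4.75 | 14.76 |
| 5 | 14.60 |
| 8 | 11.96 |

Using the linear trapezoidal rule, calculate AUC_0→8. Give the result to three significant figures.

Trapezoidal AUC_0→8:
  [0→1]: (0.00+9.21)/2 × 1 = 4.605
  [1→1.25]: (9.21+10.60)/2 × 0.25 = 2.47625
  [1.25→2.75]: (10.60+14.68)/2 × 1.5 = 18.96
  [2.75→4.75]: (14.68+14.76)/2 × 2 = 29.44
  [4.75→5]: (14.76+14.60)/2 × 0.25 = 3.67
  [5→8]: (14.60+11.96)/2 × 3 = 39.84
  Sum = 98.99125 mcg/mL·hr

AUC = 99.0 mcg/mL·hr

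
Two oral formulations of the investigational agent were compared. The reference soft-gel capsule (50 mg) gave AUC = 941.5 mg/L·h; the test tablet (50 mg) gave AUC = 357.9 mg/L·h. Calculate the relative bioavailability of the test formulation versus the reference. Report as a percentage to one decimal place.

F_rel = 38.0%

F_rel = (AUC_test/D_test) / (AUC_ref/D_ref)
      = (357.9/50) / (941.5/50)
      = 7.158 / 18.83 = 0.3801 = 38.01%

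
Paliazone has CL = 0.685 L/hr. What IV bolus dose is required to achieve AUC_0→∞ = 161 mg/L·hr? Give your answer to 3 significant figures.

Dose_iv = CL × AUC_0→∞
     = 0.685 × 161 = 110.285 mg

Dose = 110 mg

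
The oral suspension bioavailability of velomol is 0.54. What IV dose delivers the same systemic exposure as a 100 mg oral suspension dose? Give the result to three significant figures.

D_iv = 54.0 mg

Systemic exposure from an extravascular dose = F × D_ev, so the equivalent IV dose is F × D_ev.
D_iv = F × D_ev = 0.54 × 100 = 54 mg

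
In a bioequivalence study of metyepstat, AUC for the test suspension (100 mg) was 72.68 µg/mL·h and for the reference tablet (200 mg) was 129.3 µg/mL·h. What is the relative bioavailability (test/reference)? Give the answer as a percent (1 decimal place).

F_rel = (AUC_test/D_test) / (AUC_ref/D_ref)
      = (72.68/100) / (129.3/200)
      = 0.7268 / 0.6465 = 1.1242 = 112.42%

F_rel = 112.4%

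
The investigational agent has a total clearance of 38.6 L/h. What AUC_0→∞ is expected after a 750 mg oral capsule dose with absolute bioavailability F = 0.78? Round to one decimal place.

AUC_0→∞ = F × Dose / CL
        = 0.78 × 750 / 38.6 = 15.1554 mg/L·h

AUC = 15.2 mg/L·h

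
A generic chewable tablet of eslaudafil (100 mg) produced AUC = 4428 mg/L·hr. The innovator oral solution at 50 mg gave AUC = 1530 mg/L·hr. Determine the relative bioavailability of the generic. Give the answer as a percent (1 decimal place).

F_rel = (AUC_test/D_test) / (AUC_ref/D_ref)
      = (4428/100) / (1530/50)
      = 44.28 / 30.6 = 1.4471 = 144.71%

F_rel = 144.7%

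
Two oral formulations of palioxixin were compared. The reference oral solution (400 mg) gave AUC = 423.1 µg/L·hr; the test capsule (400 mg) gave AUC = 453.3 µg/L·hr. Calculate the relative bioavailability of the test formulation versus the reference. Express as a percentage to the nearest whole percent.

F_rel = (AUC_test/D_test) / (AUC_ref/D_ref)
      = (453.3/400) / (423.1/400)
      = 1.13325 / 1.05775 = 1.0714 = 107.14%

F_rel = 107%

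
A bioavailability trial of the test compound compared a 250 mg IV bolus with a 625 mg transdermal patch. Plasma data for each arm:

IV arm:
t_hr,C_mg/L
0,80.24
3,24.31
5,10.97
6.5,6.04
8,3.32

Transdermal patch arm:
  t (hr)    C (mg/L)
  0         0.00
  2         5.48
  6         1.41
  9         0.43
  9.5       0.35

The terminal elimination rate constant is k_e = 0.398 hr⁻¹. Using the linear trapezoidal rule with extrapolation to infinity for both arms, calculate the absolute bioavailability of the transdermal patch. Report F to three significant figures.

F = 0.0419

Trapezoidal AUC_0→8 (IV):
  [0→3]: (80.24+24.31)/2 × 3 = 156.825
  [3→5]: (24.31+10.97)/2 × 2 = 35.28
  [5→6.5]: (10.97+6.04)/2 × 1.5 = 12.7575
  [6.5→8]: (6.04+3.32)/2 × 1.5 = 7.02
  Sum = 211.8825 mg/L·hr
IV tail: 3.32/0.398 = 8.342; AUC_iv,0→∞ = 211.8825 + 8.342 = 220.2245 mg/L·hr
Trapezoidal AUC_0→9.5 (transdermal patch):
  [0→2]: (0.00+5.48)/2 × 2 = 5.48
  [2→6]: (5.48+1.41)/2 × 4 = 13.78
  [6→9]: (1.41+0.43)/2 × 3 = 2.76
  [9→9.5]: (0.43+0.35)/2 × 0.5 = 0.195
  Sum = 22.215 mg/L·hr
transdermal patch tail: 0.35/0.398 = 0.879; AUC_ev,0→∞ = 22.215 + 0.879 = 23.094 mg/L·hr
F = (AUC_ev/D_ev)/(AUC_iv/D_iv) = (23.094/625)/(220.2245/250) = 0.0369504/0.880898 = 0.0419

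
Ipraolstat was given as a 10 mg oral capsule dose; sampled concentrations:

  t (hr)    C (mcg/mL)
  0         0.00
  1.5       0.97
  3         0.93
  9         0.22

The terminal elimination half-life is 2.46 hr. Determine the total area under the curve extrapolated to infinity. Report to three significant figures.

Trapezoidal AUC_0→9:
  [0→1.5]: (0.00+0.97)/2 × 1.5 = 0.7275
  [1.5→3]: (0.97+0.93)/2 × 1.5 = 1.425
  [3→9]: (0.93+0.22)/2 × 6 = 3.45
  Sum = 5.6025 mcg/mL·hr
k_e = ln2 / t½ = 0.693147 / 2.46 = 0.2818 hr^-1
Extrapolated tail: C_last / k_e = 0.22 / 0.2818 = 0.781
AUC_0→∞ = 5.6025 + 0.781 = 6.3835 mcg/mL·hr

AUC = 6.38 mcg/mL·hr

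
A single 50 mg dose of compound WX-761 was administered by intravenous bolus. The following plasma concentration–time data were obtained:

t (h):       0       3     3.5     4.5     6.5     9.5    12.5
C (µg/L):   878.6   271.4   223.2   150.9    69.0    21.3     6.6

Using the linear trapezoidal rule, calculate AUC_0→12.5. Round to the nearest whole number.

Trapezoidal AUC_0→12.5:
  [0→3]: (878.6+271.4)/2 × 3 = 1725.0
  [3→3.5]: (271.4+223.2)/2 × 0.5 = 123.65
  [3.5→4.5]: (223.2+150.9)/2 × 1 = 187.05
  [4.5→6.5]: (150.9+69.0)/2 × 2 = 219.9
  [6.5→9.5]: (69.0+21.3)/2 × 3 = 135.45
  [9.5→12.5]: (21.3+6.6)/2 × 3 = 41.85
  Sum = 2432.9 µg/L·h

AUC = 2433 µg/L·h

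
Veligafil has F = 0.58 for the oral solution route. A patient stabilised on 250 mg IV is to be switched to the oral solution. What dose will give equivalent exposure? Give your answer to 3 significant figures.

For equal systemic exposure: F × D_ev = D_iv
D_ev = D_iv / F = 250 / 0.58 = 431.034 mg

D_oral = 431 mg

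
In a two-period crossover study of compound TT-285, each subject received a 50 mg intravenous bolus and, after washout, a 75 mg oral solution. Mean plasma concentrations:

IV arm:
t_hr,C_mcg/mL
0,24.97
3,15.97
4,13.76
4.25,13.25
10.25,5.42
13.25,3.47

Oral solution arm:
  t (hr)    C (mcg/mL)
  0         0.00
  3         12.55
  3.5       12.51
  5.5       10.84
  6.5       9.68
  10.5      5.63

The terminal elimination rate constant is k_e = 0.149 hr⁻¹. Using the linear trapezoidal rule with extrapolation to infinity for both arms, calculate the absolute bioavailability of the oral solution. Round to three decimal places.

Trapezoidal AUC_0→13.25 (IV):
  [0→3]: (24.97+15.97)/2 × 3 = 61.41
  [3→4]: (15.97+13.76)/2 × 1 = 14.865
  [4→4.25]: (13.76+13.25)/2 × 0.25 = 3.37625
  [4.25→10.25]: (13.25+5.42)/2 × 6 = 56.01
  [10.25→13.25]: (5.42+3.47)/2 × 3 = 13.335
  Sum = 148.99625 mcg/mL·hr
IV tail: 3.47/0.149 = 23.289; AUC_iv,0→∞ = 148.99625 + 23.289 = 172.28525 mcg/mL·hr
Trapezoidal AUC_0→10.5 (oral solution):
  [0→3]: (0.00+12.55)/2 × 3 = 18.825
  [3→3.5]: (12.55+12.51)/2 × 0.5 = 6.265
  [3.5→5.5]: (12.51+10.84)/2 × 2 = 23.35
  [5.5→6.5]: (10.84+9.68)/2 × 1 = 10.26
  [6.5→10.5]: (9.68+5.63)/2 × 4 = 30.62
  Sum = 89.32 mcg/mL·hr
oral solution tail: 5.63/0.149 = 37.785; AUC_ev,0→∞ = 89.32 + 37.785 = 127.105 mcg/mL·hr
F = (AUC_ev/D_ev)/(AUC_iv/D_iv) = (127.105/75)/(172.28525/50) = 1.69473/3.445705 = 0.4918

F = 0.492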